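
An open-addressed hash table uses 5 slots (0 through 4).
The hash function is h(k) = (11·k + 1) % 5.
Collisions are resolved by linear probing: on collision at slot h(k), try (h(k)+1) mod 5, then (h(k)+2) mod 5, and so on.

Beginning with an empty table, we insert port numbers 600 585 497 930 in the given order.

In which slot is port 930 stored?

4

600 hashes to 1; slot 1 is free → place at 1.
585 hashes to 1; 1 taken → place at 2.
497 hashes to 3; slot 3 is free → place at 3.
930 hashes to 1; 1,2,3 taken → place at 4.
Table: [∅, 600, 585, 497, 930]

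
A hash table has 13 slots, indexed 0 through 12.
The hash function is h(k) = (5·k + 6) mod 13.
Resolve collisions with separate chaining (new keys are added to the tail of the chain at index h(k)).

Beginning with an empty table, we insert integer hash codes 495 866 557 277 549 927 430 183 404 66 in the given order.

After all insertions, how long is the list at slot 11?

495 → bucket 11
866 → bucket 7
557 → bucket 9
277 → bucket 0
549 → bucket 8
927 → bucket 0 (collision)
430 → bucket 11 (collision)
183 → bucket 11 (collision)
404 → bucket 11 (collision)
66 → bucket 11 (collision)
Final buckets:
0: 277 -> 927
1: ∅
2: ∅
3: ∅
4: ∅
5: ∅
6: ∅
7: 866
8: 549
9: 557
10: ∅
11: 495 -> 430 -> 183 -> 404 -> 66
12: ∅

5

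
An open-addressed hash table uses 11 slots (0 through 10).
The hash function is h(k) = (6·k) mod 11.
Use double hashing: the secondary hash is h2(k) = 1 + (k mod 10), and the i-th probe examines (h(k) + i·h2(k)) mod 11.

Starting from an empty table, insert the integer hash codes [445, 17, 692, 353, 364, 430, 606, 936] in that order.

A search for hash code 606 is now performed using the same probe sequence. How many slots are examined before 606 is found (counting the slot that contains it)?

2

445: h=8 => slot 8
17: h=3 => slot 3
692: h=5 => slot 5
353: h=6 => slot 6
364: h=6, h2=5, probe 6,0 => slot 0
430: h=6, h2=1, probe 6,7 => slot 7
606: h=6, h2=7, probe 6,2 => slot 2
936: h=6, h2=7, probe 6,2,9 => slot 9
Table: [364, —, 606, 17, —, 692, 353, 430, 445, 936, —]
Lookup 606: h=6, h2=7, probe 6,2 → found at 2.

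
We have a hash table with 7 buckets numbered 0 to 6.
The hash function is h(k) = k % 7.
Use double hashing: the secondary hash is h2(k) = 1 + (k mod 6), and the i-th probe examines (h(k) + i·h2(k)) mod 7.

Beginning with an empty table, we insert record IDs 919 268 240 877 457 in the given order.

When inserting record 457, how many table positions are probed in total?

919: h=2 → slot 2
268: h=2, h2=5, probe 2,0 → slot 0
240: h=2, h2=1, probe 2,3 → slot 3
877: h=2, h2=2, probe 2,4 → slot 4
457: h=2, h2=2, probe 2,4,6 → slot 6
Table: [268, _, 919, 240, 877, _, 457]

3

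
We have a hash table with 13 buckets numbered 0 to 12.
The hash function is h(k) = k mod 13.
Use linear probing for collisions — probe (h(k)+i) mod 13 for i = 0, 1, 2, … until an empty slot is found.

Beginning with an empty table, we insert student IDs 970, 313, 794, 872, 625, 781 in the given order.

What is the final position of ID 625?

4

Insert 970: h=8, slot 8 empty -> index 8.
Insert 313: h=1, slot 1 empty -> index 1.
Insert 794: h=1, slot 1 occupied -> index 2.
Insert 872: h=1, slots 1,2 occupied -> index 3.
Insert 625: h=1, slots 1,2,3 occupied -> index 4.
Insert 781: h=1, slots 1,2,3,4 occupied -> index 5.
Table: [., 313, 794, 872, 625, 781, ., ., 970, ., ., ., .]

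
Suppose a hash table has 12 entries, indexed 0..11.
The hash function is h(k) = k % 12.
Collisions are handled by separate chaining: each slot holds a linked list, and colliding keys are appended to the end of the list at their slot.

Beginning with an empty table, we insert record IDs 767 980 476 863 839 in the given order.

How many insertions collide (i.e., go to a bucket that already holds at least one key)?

Insert 767: h=11, bucket 11 empty → new chain.
Insert 980: h=8, bucket 8 empty → new chain.
Insert 476: h=8, bucket 8 nonempty → append to chain.
Insert 863: h=11, bucket 11 nonempty → append to chain.
Insert 839: h=11, bucket 11 nonempty → append to chain.
Final buckets:
0: ∅
1: ∅
2: ∅
3: ∅
4: ∅
5: ∅
6: ∅
7: ∅
8: 980 -> 476
9: ∅
10: ∅
11: 767 -> 863 -> 839

3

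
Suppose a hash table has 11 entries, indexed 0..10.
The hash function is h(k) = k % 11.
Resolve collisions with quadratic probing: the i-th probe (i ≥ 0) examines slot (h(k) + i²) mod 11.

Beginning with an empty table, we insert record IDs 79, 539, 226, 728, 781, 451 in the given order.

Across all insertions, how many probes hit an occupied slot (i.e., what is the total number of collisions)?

Insert 79: h=2, slot 2 empty → index 2.
Insert 539: h=0, slot 0 empty → index 0.
Insert 226: h=6, slot 6 empty → index 6.
Insert 728: h=2, slot 2 occupied → index 3.
Insert 781: h=0, slot 0 occupied → index 1.
Insert 451: h=0, slots 0,1 occupied → index 4.
Table: [539, 781, 79, 728, 451, ∅, 226, ∅, ∅, ∅, ∅]

4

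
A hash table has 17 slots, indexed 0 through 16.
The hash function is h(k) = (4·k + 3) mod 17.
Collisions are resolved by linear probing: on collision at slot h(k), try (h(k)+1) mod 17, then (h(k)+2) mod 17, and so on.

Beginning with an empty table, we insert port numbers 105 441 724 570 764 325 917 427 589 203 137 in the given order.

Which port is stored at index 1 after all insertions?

917

105 hashes to 15; slot 15 is free → place at 15.
441 hashes to 16; slot 16 is free → place at 16.
724 hashes to 9; slot 9 is free → place at 9.
570 hashes to 5; slot 5 is free → place at 5.
764 hashes to 16; 16 taken → place at 0.
325 hashes to 11; slot 11 is free → place at 11.
917 hashes to 16; 16,0 taken → place at 1.
427 hashes to 11; 11 taken → place at 12.
589 hashes to 13; slot 13 is free → place at 13.
203 hashes to 16; 16,0,1 taken → place at 2.
137 hashes to 7; slot 7 is free → place at 7.
Table: [764, 917, 203, ., ., 570, ., 137, ., 724, ., 325, 427, 589, ., 105, 441]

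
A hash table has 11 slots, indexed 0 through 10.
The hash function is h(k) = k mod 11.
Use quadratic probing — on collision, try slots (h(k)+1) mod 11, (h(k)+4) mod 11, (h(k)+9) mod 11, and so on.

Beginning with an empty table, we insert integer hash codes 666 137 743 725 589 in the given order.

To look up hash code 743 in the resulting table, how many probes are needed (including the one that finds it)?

666 hashes to 6; slot 6 is free → place at 6.
137 hashes to 5; slot 5 is free → place at 5.
743 hashes to 6; 6 taken → place at 7.
725 hashes to 10; slot 10 is free → place at 10.
589 hashes to 6; 6,7,10 taken → place at 4.
Table: [—, —, —, —, 589, 137, 666, 743, —, —, 725]
Lookup 743: h=6, probe 6,7 → found at 7.

2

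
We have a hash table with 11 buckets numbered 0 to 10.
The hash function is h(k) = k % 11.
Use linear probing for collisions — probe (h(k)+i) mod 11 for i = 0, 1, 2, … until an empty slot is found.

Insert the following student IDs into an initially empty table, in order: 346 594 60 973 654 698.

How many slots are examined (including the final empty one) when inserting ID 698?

5

Insert 346: h=5, slot 5 empty => index 5.
Insert 594: h=0, slot 0 empty => index 0.
Insert 60: h=5, slot 5 occupied => index 6.
Insert 973: h=5, slots 5,6 occupied => index 7.
Insert 654: h=5, slots 5,6,7 occupied => index 8.
Insert 698: h=5, slots 5,6,7,8 occupied => index 9.
Table: [594, ∅, ∅, ∅, ∅, 346, 60, 973, 654, 698, ∅]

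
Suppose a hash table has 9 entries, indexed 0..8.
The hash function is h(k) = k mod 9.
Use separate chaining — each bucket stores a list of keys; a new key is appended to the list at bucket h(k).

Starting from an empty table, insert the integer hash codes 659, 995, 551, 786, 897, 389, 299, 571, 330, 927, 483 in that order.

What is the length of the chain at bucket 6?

Insert 659: h=2, bucket 2 empty -> new chain.
Insert 995: h=5, bucket 5 empty -> new chain.
Insert 551: h=2, bucket 2 nonempty -> append to chain.
Insert 786: h=3, bucket 3 empty -> new chain.
Insert 897: h=6, bucket 6 empty -> new chain.
Insert 389: h=2, bucket 2 nonempty -> append to chain.
Insert 299: h=2, bucket 2 nonempty -> append to chain.
Insert 571: h=4, bucket 4 empty -> new chain.
Insert 330: h=6, bucket 6 nonempty -> append to chain.
Insert 927: h=0, bucket 0 empty -> new chain.
Insert 483: h=6, bucket 6 nonempty -> append to chain.
Final buckets:
0: 927
1: ∅
2: 659 -> 551 -> 389 -> 299
3: 786
4: 571
5: 995
6: 897 -> 330 -> 483
7: ∅
8: ∅

3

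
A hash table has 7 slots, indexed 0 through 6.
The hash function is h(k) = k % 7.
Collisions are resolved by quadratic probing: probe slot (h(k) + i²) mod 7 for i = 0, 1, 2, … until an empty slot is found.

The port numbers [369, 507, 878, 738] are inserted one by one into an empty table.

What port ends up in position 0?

738

369 hashes to 5; slot 5 is free => place at 5.
507 hashes to 3; slot 3 is free => place at 3.
878 hashes to 3; 3 taken => place at 4.
738 hashes to 3; 3,4 taken => place at 0.
Table: [738, ., ., 507, 878, 369, .]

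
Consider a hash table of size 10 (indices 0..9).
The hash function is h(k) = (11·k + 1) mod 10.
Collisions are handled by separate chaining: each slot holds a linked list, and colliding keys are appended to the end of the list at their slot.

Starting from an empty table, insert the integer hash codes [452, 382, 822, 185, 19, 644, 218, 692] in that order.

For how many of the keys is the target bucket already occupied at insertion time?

3

Insert 452: h=3, bucket 3 empty -> new chain.
Insert 382: h=3, bucket 3 nonempty -> append to chain.
Insert 822: h=3, bucket 3 nonempty -> append to chain.
Insert 185: h=6, bucket 6 empty -> new chain.
Insert 19: h=0, bucket 0 empty -> new chain.
Insert 644: h=5, bucket 5 empty -> new chain.
Insert 218: h=9, bucket 9 empty -> new chain.
Insert 692: h=3, bucket 3 nonempty -> append to chain.
Final buckets:
0: 19
1: -
2: -
3: 452 -> 382 -> 822 -> 692
4: -
5: 644
6: 185
7: -
8: -
9: 218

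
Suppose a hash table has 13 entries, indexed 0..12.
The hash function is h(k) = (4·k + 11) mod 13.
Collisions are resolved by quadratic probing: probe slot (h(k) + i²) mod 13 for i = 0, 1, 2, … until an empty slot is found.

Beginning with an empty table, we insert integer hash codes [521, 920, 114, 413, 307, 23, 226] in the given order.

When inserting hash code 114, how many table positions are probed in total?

521 hashes to 2; slot 2 is free => place at 2.
920 hashes to 12; slot 12 is free => place at 12.
114 hashes to 12; 12 taken => place at 0.
413 hashes to 12; 12,0 taken => place at 3.
307 hashes to 4; slot 4 is free => place at 4.
23 hashes to 12; 12,0,3 taken => place at 8.
226 hashes to 5; slot 5 is free => place at 5.
Table: [114, —, 521, 413, 307, 226, —, —, 23, —, —, —, 920]

2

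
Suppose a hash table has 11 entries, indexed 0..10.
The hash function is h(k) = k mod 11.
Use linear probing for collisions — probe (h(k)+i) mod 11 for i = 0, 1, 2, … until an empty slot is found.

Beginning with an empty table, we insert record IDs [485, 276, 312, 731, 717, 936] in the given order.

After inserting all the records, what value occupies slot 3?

717

485 hashes to 1; slot 1 is free => place at 1.
276 hashes to 1; 1 taken => place at 2.
312 hashes to 4; slot 4 is free => place at 4.
731 hashes to 5; slot 5 is free => place at 5.
717 hashes to 2; 2 taken => place at 3.
936 hashes to 1; 1,2,3,4,5 taken => place at 6.
Table: [-, 485, 276, 717, 312, 731, 936, -, -, -, -]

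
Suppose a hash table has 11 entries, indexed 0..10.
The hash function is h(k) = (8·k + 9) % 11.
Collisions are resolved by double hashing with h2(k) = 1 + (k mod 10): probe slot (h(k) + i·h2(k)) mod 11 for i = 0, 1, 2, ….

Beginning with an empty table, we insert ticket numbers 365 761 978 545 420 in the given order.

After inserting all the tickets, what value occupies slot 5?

365: h=3 → slot 3
761: h=3, h2=2, probe 3,5 → slot 5
978: h=1 → slot 1
545: h=2 → slot 2
420: h=3, h2=1, probe 3,4 → slot 4
Table: [—, 978, 545, 365, 420, 761, —, —, —, —, —]

761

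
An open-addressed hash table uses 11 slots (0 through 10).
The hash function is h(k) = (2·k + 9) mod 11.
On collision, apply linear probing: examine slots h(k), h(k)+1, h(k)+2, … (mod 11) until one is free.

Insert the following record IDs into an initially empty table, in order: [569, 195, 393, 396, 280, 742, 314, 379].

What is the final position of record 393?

5

Insert 569: h=3, slot 3 empty => index 3.
Insert 195: h=3, slot 3 occupied => index 4.
Insert 393: h=3, slots 3,4 occupied => index 5.
Insert 396: h=9, slot 9 empty => index 9.
Insert 280: h=8, slot 8 empty => index 8.
Insert 742: h=8, slots 8,9 occupied => index 10.
Insert 314: h=10, slot 10 occupied => index 0.
Insert 379: h=8, slots 8,9,10,0 occupied => index 1.
Table: [314, 379, _, 569, 195, 393, _, _, 280, 396, 742]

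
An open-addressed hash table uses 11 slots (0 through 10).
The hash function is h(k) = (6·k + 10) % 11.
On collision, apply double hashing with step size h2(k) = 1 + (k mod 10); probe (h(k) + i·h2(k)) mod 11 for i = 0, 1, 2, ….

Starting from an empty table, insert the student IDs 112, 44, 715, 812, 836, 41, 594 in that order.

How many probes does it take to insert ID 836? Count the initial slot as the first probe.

112: h=0 → slot 0
44: h=10 → slot 10
715: h=10, h2=6, probe 10,5 → slot 5
812: h=9 → slot 9
836: h=10, h2=7, probe 10,6 → slot 6
41: h=3 → slot 3
594: h=10, h2=5, probe 10,4 → slot 4
Table: [112, ., ., 41, 594, 715, 836, ., ., 812, 44]

2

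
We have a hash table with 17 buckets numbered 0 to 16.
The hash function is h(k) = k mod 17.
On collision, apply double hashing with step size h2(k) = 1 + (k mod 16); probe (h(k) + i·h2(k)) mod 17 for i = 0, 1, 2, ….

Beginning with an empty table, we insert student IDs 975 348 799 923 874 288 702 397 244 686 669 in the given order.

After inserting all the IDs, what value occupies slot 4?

686

975: h=6 -> slot 6
348: h=8 -> slot 8
799: h=0 -> slot 0
923: h=5 -> slot 5
874: h=7 -> slot 7
288: h=16 -> slot 16
702: h=5, h2=15, probe 5,3 -> slot 3
397: h=6, h2=14, probe 6,3,0,14 -> slot 14
244: h=6, h2=5, probe 6,11 -> slot 11
686: h=6, h2=15, probe 6,4 -> slot 4
669: h=6, h2=14, probe 6,3,0,14,11,8,5,2 -> slot 2
Table: [799, -, 669, 702, 686, 923, 975, 874, 348, -, -, 244, -, -, 397, -, 288]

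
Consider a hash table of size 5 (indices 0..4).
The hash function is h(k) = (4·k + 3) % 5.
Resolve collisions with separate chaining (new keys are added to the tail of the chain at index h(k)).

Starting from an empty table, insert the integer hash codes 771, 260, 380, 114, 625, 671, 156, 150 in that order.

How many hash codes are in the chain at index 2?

3

Insert 771: h=2, bucket 2 empty → new chain.
Insert 260: h=3, bucket 3 empty → new chain.
Insert 380: h=3, bucket 3 nonempty → append to chain.
Insert 114: h=4, bucket 4 empty → new chain.
Insert 625: h=3, bucket 3 nonempty → append to chain.
Insert 671: h=2, bucket 2 nonempty → append to chain.
Insert 156: h=2, bucket 2 nonempty → append to chain.
Insert 150: h=3, bucket 3 nonempty → append to chain.
Final buckets:
0: _
1: _
2: 771 -> 671 -> 156
3: 260 -> 380 -> 625 -> 150
4: 114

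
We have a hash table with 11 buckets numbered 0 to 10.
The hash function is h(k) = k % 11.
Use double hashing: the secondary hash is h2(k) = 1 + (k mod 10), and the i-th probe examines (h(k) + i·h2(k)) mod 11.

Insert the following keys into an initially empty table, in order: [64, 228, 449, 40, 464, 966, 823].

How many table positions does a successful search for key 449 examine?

3

64 hashes to 9; slot 9 is free -> place at 9.
228 hashes to 8; slot 8 is free -> place at 8.
449 hashes to 9, h2=10; 9,8 taken -> place at 7.
40 hashes to 7, h2=1; 7,8,9 taken -> place at 10.
464 hashes to 2; slot 2 is free -> place at 2.
966 hashes to 9, h2=7; 9 taken -> place at 5.
823 hashes to 9, h2=4; 9,2 taken -> place at 6.
Table: [-, -, 464, -, -, 966, 823, 449, 228, 64, 40]
Lookup 449: h=9, h2=10, probe 9,8,7 → found at 7.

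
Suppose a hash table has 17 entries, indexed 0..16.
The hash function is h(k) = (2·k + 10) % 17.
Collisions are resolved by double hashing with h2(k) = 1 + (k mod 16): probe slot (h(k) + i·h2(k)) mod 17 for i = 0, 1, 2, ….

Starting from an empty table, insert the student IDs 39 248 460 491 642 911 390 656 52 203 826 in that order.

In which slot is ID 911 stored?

11

39 hashes to 3; slot 3 is free → place at 3.
248 hashes to 13; slot 13 is free → place at 13.
460 hashes to 12; slot 12 is free → place at 12.
491 hashes to 6; slot 6 is free → place at 6.
642 hashes to 2; slot 2 is free → place at 2.
911 hashes to 13, h2=16; 13,12 taken → place at 11.
390 hashes to 8; slot 8 is free → place at 8.
656 hashes to 13, h2=1; 13 taken → place at 14.
52 hashes to 12, h2=5; 12 taken → place at 0.
203 hashes to 8, h2=12; 8,3 taken → place at 15.
826 hashes to 13, h2=11; 13 taken → place at 7.
Table: [52, _, 642, 39, _, _, 491, 826, 390, _, _, 911, 460, 248, 656, 203, _]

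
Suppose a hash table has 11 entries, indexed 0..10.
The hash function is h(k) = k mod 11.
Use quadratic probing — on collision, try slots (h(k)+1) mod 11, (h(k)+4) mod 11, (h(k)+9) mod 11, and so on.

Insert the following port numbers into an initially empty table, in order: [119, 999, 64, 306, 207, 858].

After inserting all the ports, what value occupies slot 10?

999

Insert 119: h=9, slot 9 empty => index 9.
Insert 999: h=9, slot 9 occupied => index 10.
Insert 64: h=9, slots 9,10 occupied => index 2.
Insert 306: h=9, slots 9,10,2 occupied => index 7.
Insert 207: h=9, slots 9,10,2,7 occupied => index 3.
Insert 858: h=0, slot 0 empty => index 0.
Table: [858, —, 64, 207, —, —, —, 306, —, 119, 999]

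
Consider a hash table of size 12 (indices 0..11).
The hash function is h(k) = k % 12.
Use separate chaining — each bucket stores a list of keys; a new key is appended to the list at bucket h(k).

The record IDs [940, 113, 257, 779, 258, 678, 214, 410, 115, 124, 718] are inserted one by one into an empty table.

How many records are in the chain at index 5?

Insert 940: h=4, bucket 4 empty -> new chain.
Insert 113: h=5, bucket 5 empty -> new chain.
Insert 257: h=5, bucket 5 nonempty -> append to chain.
Insert 779: h=11, bucket 11 empty -> new chain.
Insert 258: h=6, bucket 6 empty -> new chain.
Insert 678: h=6, bucket 6 nonempty -> append to chain.
Insert 214: h=10, bucket 10 empty -> new chain.
Insert 410: h=2, bucket 2 empty -> new chain.
Insert 115: h=7, bucket 7 empty -> new chain.
Insert 124: h=4, bucket 4 nonempty -> append to chain.
Insert 718: h=10, bucket 10 nonempty -> append to chain.
Final buckets:
0: .
1: .
2: 410
3: .
4: 940 -> 124
5: 113 -> 257
6: 258 -> 678
7: 115
8: .
9: .
10: 214 -> 718
11: 779

2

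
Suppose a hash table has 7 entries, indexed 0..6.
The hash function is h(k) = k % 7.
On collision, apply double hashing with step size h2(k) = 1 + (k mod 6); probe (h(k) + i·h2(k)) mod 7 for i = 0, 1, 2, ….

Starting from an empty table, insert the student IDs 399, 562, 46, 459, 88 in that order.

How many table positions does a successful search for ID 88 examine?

4

Insert 399: h=0, slot 0 empty => index 0.
Insert 562: h=2, slot 2 empty => index 2.
Insert 46: h=4, slot 4 empty => index 4.
Insert 459: h=4, h2=4, slot 4 occupied => index 1.
Insert 88: h=4, h2=5, slots 4,2,0 occupied => index 5.
Table: [399, 459, 562, _, 46, 88, _]
Lookup 88: h=4, h2=5, probe 4,2,0,5 → found at 5.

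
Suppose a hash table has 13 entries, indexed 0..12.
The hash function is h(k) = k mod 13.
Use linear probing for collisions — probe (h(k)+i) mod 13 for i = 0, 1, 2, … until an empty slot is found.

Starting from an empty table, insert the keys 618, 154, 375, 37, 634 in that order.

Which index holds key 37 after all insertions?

618 hashes to 7; slot 7 is free → place at 7.
154 hashes to 11; slot 11 is free → place at 11.
375 hashes to 11; 11 taken → place at 12.
37 hashes to 11; 11,12 taken → place at 0.
634 hashes to 10; slot 10 is free → place at 10.
Table: [37, ∅, ∅, ∅, ∅, ∅, ∅, 618, ∅, ∅, 634, 154, 375]

0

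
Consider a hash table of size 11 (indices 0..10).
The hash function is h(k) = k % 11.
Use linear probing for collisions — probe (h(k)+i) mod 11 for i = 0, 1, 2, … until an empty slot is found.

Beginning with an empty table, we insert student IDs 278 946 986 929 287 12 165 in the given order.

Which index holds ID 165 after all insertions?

Insert 278: h=3, slot 3 empty → index 3.
Insert 946: h=0, slot 0 empty → index 0.
Insert 986: h=7, slot 7 empty → index 7.
Insert 929: h=5, slot 5 empty → index 5.
Insert 287: h=1, slot 1 empty → index 1.
Insert 12: h=1, slot 1 occupied → index 2.
Insert 165: h=0, slots 0,1,2,3 occupied → index 4.
Table: [946, 287, 12, 278, 165, 929, —, 986, —, —, —]

4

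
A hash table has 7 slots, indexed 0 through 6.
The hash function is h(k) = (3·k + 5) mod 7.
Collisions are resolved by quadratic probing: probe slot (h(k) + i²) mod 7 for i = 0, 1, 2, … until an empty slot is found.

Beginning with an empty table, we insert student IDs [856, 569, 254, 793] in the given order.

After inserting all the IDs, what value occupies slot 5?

569

856 hashes to 4; slot 4 is free → place at 4.
569 hashes to 4; 4 taken → place at 5.
254 hashes to 4; 4,5 taken → place at 1.
793 hashes to 4; 4,5,1 taken → place at 6.
Table: [∅, 254, ∅, ∅, 856, 569, 793]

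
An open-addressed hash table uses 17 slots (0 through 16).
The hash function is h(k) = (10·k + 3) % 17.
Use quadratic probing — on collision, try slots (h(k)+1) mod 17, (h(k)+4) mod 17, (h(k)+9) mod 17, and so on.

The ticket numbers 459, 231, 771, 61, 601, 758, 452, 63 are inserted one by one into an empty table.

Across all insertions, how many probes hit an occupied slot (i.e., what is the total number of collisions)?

7

459 hashes to 3; slot 3 is free → place at 3.
231 hashes to 1; slot 1 is free → place at 1.
771 hashes to 12; slot 12 is free → place at 12.
61 hashes to 1; 1 taken → place at 2.
601 hashes to 12; 12 taken → place at 13.
758 hashes to 1; 1,2 taken → place at 5.
452 hashes to 1; 1,2,5 taken → place at 10.
63 hashes to 4; slot 4 is free → place at 4.
Table: [., 231, 61, 459, 63, 758, ., ., ., ., 452, ., 771, 601, ., ., .]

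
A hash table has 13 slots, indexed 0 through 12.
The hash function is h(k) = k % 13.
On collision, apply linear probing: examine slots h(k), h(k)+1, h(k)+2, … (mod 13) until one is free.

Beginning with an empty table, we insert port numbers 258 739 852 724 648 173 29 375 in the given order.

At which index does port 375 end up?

Insert 258: h=11, slot 11 empty => index 11.
Insert 739: h=11, slot 11 occupied => index 12.
Insert 852: h=7, slot 7 empty => index 7.
Insert 724: h=9, slot 9 empty => index 9.
Insert 648: h=11, slots 11,12 occupied => index 0.
Insert 173: h=4, slot 4 empty => index 4.
Insert 29: h=3, slot 3 empty => index 3.
Insert 375: h=11, slots 11,12,0 occupied => index 1.
Table: [648, 375, -, 29, 173, -, -, 852, -, 724, -, 258, 739]

1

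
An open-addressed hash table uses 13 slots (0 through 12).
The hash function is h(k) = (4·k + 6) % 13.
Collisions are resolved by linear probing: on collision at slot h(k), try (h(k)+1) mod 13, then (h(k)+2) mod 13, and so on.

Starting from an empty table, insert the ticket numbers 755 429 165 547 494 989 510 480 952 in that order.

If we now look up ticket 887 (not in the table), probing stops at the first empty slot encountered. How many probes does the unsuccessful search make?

5

755 hashes to 10; slot 10 is free -> place at 10.
429 hashes to 6; slot 6 is free -> place at 6.
165 hashes to 3; slot 3 is free -> place at 3.
547 hashes to 10; 10 taken -> place at 11.
494 hashes to 6; 6 taken -> place at 7.
989 hashes to 10; 10,11 taken -> place at 12.
510 hashes to 5; slot 5 is free -> place at 5.
480 hashes to 2; slot 2 is free -> place at 2.
952 hashes to 5; 5,6,7 taken -> place at 8.
Table: [., ., 480, 165, ., 510, 429, 494, 952, ., 755, 547, 989]
Lookup 887: h=5, probe 5,6,7,8,9 → slot 9 empty, not found.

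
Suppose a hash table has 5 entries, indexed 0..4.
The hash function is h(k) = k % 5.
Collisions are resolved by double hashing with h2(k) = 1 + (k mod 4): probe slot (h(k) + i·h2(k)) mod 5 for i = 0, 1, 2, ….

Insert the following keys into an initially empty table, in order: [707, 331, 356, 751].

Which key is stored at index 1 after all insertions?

707: h=2 -> slot 2
331: h=1 -> slot 1
356: h=1, h2=1, probe 1,2,3 -> slot 3
751: h=1, h2=4, probe 1,0 -> slot 0
Table: [751, 331, 707, 356, -]

331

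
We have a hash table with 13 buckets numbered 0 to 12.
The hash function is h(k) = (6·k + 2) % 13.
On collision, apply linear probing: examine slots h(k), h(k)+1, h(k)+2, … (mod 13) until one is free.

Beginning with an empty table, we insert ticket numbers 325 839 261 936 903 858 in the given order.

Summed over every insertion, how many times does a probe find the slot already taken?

325: h=2 → slot 2
839: h=5 → slot 5
261: h=8 → slot 8
936: h=2, probe 2,3 → slot 3
903: h=12 → slot 12
858: h=2, probe 2,3,4 → slot 4
Table: [—, —, 325, 936, 858, 839, —, —, 261, —, —, —, 903]

3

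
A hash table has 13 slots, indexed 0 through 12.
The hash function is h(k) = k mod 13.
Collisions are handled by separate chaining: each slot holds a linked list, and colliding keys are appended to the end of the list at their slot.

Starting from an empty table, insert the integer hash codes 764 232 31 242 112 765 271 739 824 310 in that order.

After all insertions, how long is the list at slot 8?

764 → bucket 10
232 → bucket 11
31 → bucket 5
242 → bucket 8
112 → bucket 8 (collision)
765 → bucket 11 (collision)
271 → bucket 11 (collision)
739 → bucket 11 (collision)
824 → bucket 5 (collision)
310 → bucket 11 (collision)
Final buckets:
0: ∅
1: ∅
2: ∅
3: ∅
4: ∅
5: 31 -> 824
6: ∅
7: ∅
8: 242 -> 112
9: ∅
10: 764
11: 232 -> 765 -> 271 -> 739 -> 310
12: ∅

2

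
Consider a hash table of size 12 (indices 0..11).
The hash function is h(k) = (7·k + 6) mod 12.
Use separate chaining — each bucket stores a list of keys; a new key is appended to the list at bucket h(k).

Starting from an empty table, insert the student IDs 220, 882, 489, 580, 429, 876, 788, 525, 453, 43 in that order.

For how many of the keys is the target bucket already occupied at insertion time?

220 -> bucket 10
882 -> bucket 0
489 -> bucket 9
580 -> bucket 10 (collision)
429 -> bucket 9 (collision)
876 -> bucket 6
788 -> bucket 2
525 -> bucket 9 (collision)
453 -> bucket 9 (collision)
43 -> bucket 7
Final buckets:
0: 882
1: —
2: 788
3: —
4: —
5: —
6: 876
7: 43
8: —
9: 489 -> 429 -> 525 -> 453
10: 220 -> 580
11: —

4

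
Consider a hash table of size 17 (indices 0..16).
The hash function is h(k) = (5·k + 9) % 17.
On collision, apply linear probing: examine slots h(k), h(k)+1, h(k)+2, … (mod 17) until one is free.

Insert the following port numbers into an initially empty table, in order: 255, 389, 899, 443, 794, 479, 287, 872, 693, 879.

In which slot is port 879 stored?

4

255: h=9 → slot 9
389: h=16 → slot 16
899: h=16, probe 16,0 → slot 0
443: h=14 → slot 14
794: h=1 → slot 1
479: h=7 → slot 7
287: h=16, probe 16,0,1,2 → slot 2
872: h=0, probe 0,1,2,3 → slot 3
693: h=6 → slot 6
879: h=1, probe 1,2,3,4 → slot 4
Table: [899, 794, 287, 872, 879, ∅, 693, 479, ∅, 255, ∅, ∅, ∅, ∅, 443, ∅, 389]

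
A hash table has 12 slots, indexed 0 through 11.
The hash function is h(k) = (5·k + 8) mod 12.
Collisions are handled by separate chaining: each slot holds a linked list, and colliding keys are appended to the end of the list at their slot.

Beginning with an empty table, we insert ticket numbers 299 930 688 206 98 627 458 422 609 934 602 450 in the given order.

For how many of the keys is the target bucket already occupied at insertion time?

Insert 299: h=3, bucket 3 empty → new chain.
Insert 930: h=2, bucket 2 empty → new chain.
Insert 688: h=4, bucket 4 empty → new chain.
Insert 206: h=6, bucket 6 empty → new chain.
Insert 98: h=6, bucket 6 nonempty → append to chain.
Insert 627: h=11, bucket 11 empty → new chain.
Insert 458: h=6, bucket 6 nonempty → append to chain.
Insert 422: h=6, bucket 6 nonempty → append to chain.
Insert 609: h=5, bucket 5 empty → new chain.
Insert 934: h=10, bucket 10 empty → new chain.
Insert 602: h=6, bucket 6 nonempty → append to chain.
Insert 450: h=2, bucket 2 nonempty → append to chain.
Final buckets:
0: ∅
1: ∅
2: 930 -> 450
3: 299
4: 688
5: 609
6: 206 -> 98 -> 458 -> 422 -> 602
7: ∅
8: ∅
9: ∅
10: 934
11: 627

5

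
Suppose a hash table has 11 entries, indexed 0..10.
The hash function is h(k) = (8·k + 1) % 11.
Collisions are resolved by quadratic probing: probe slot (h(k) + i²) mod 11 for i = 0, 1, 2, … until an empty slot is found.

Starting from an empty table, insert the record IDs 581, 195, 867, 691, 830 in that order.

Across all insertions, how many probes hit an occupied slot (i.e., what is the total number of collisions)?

Insert 581: h=7, slot 7 empty -> index 7.
Insert 195: h=10, slot 10 empty -> index 10.
Insert 867: h=7, slot 7 occupied -> index 8.
Insert 691: h=7, slots 7,8 occupied -> index 0.
Insert 830: h=8, slot 8 occupied -> index 9.
Table: [691, ∅, ∅, ∅, ∅, ∅, ∅, 581, 867, 830, 195]

4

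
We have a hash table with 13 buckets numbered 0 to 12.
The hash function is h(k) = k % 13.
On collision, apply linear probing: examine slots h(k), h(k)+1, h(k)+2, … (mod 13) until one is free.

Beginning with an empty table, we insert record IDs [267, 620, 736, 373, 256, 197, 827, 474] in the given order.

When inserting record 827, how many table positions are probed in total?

Insert 267: h=7, slot 7 empty => index 7.
Insert 620: h=9, slot 9 empty => index 9.
Insert 736: h=8, slot 8 empty => index 8.
Insert 373: h=9, slot 9 occupied => index 10.
Insert 256: h=9, slots 9,10 occupied => index 11.
Insert 197: h=2, slot 2 empty => index 2.
Insert 827: h=8, slots 8,9,10,11 occupied => index 12.
Insert 474: h=6, slot 6 empty => index 6.
Table: [—, —, 197, —, —, —, 474, 267, 736, 620, 373, 256, 827]

5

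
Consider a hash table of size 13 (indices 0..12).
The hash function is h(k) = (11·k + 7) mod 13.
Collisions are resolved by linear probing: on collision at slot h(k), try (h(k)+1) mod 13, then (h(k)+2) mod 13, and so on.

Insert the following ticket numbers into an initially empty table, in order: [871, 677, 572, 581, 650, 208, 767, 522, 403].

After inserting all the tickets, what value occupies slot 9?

650

871 hashes to 7; slot 7 is free => place at 7.
677 hashes to 5; slot 5 is free => place at 5.
572 hashes to 7; 7 taken => place at 8.
581 hashes to 2; slot 2 is free => place at 2.
650 hashes to 7; 7,8 taken => place at 9.
208 hashes to 7; 7,8,9 taken => place at 10.
767 hashes to 7; 7,8,9,10 taken => place at 11.
522 hashes to 3; slot 3 is free => place at 3.
403 hashes to 7; 7,8,9,10,11 taken => place at 12.
Table: [-, -, 581, 522, -, 677, -, 871, 572, 650, 208, 767, 403]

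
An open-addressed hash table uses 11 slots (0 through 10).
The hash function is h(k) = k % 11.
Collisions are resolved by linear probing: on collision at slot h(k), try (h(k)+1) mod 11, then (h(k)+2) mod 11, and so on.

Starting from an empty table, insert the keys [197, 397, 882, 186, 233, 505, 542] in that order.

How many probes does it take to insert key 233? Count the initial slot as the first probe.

197: h=10 -> slot 10
397: h=1 -> slot 1
882: h=2 -> slot 2
186: h=10, probe 10,0 -> slot 0
233: h=2, probe 2,3 -> slot 3
505: h=10, probe 10,0,1,2,3,4 -> slot 4
542: h=3, probe 3,4,5 -> slot 5
Table: [186, 397, 882, 233, 505, 542, -, -, -, -, 197]

2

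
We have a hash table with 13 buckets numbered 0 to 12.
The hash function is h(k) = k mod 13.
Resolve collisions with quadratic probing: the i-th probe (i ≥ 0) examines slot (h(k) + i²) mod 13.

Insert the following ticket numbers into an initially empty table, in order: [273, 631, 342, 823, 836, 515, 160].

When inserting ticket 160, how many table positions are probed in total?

6

273 hashes to 0; slot 0 is free → place at 0.
631 hashes to 7; slot 7 is free → place at 7.
342 hashes to 4; slot 4 is free → place at 4.
823 hashes to 4; 4 taken → place at 5.
836 hashes to 4; 4,5 taken → place at 8.
515 hashes to 8; 8 taken → place at 9.
160 hashes to 4; 4,5,8,0,7 taken → place at 3.
Table: [273, ., ., 160, 342, 823, ., 631, 836, 515, ., ., .]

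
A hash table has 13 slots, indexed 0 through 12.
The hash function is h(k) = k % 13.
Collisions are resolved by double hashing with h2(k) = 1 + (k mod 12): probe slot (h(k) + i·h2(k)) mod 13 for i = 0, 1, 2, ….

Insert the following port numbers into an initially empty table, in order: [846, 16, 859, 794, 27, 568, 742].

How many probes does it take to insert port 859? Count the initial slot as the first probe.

846 hashes to 1; slot 1 is free → place at 1.
16 hashes to 3; slot 3 is free → place at 3.
859 hashes to 1, h2=8; 1 taken → place at 9.
794 hashes to 1, h2=3; 1 taken → place at 4.
27 hashes to 1, h2=4; 1 taken → place at 5.
568 hashes to 9, h2=5; 9,1 taken → place at 6.
742 hashes to 1, h2=11; 1 taken → place at 12.
Table: [_, 846, _, 16, 794, 27, 568, _, _, 859, _, _, 742]

2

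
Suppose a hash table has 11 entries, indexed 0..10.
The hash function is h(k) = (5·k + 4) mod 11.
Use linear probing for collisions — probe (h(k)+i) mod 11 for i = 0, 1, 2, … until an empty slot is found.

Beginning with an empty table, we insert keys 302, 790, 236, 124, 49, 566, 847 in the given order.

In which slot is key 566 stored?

Insert 302: h=7, slot 7 empty → index 7.
Insert 790: h=5, slot 5 empty → index 5.
Insert 236: h=7, slot 7 occupied → index 8.
Insert 124: h=8, slot 8 occupied → index 9.
Insert 49: h=7, slots 7,8,9 occupied → index 10.
Insert 566: h=7, slots 7,8,9,10 occupied → index 0.
Insert 847: h=4, slot 4 empty → index 4.
Table: [566, _, _, _, 847, 790, _, 302, 236, 124, 49]

0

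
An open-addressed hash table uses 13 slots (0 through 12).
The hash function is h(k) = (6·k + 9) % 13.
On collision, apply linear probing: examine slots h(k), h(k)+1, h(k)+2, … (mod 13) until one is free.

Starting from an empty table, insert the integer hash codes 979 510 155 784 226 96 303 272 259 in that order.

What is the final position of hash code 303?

979: h=7 → slot 7
510: h=1 → slot 1
155: h=3 → slot 3
784: h=7, probe 7,8 → slot 8
226: h=0 → slot 0
96: h=0, probe 0,1,2 → slot 2
303: h=7, probe 7,8,9 → slot 9
272: h=3, probe 3,4 → slot 4
259: h=3, probe 3,4,5 → slot 5
Table: [226, 510, 96, 155, 272, 259, _, 979, 784, 303, _, _, _]

9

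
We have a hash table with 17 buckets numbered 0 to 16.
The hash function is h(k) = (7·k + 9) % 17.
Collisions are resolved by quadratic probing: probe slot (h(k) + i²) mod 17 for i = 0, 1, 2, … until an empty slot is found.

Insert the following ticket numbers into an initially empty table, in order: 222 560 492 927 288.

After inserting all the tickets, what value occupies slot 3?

492

222: h=16 -> slot 16
560: h=2 -> slot 2
492: h=2, probe 2,3 -> slot 3
927: h=4 -> slot 4
288: h=2, probe 2,3,6 -> slot 6
Table: [_, _, 560, 492, 927, _, 288, _, _, _, _, _, _, _, _, _, 222]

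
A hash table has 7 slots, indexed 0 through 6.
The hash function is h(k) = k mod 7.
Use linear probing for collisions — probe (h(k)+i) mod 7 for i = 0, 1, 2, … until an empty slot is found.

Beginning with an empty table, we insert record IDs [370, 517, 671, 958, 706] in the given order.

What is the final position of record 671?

1

Insert 370: h=6, slot 6 empty -> index 6.
Insert 517: h=6, slot 6 occupied -> index 0.
Insert 671: h=6, slots 6,0 occupied -> index 1.
Insert 958: h=6, slots 6,0,1 occupied -> index 2.
Insert 706: h=6, slots 6,0,1,2 occupied -> index 3.
Table: [517, 671, 958, 706, ∅, ∅, 370]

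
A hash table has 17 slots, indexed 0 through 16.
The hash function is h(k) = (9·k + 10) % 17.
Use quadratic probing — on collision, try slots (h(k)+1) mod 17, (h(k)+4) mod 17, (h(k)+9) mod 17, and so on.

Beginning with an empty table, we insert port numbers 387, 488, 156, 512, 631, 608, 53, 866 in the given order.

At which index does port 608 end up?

Insert 387: h=8, slot 8 empty → index 8.
Insert 488: h=16, slot 16 empty → index 16.
Insert 156: h=3, slot 3 empty → index 3.
Insert 512: h=11, slot 11 empty → index 11.
Insert 631: h=11, slot 11 occupied → index 12.
Insert 608: h=8, slot 8 occupied → index 9.
Insert 53: h=11, slots 11,12 occupied → index 15.
Insert 866: h=1, slot 1 empty → index 1.
Table: [∅, 866, ∅, 156, ∅, ∅, ∅, ∅, 387, 608, ∅, 512, 631, ∅, ∅, 53, 488]

9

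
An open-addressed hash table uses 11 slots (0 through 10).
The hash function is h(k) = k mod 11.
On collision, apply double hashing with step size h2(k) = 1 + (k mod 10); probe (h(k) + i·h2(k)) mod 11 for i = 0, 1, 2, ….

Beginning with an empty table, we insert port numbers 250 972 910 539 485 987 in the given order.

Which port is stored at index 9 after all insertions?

250 hashes to 8; slot 8 is free -> place at 8.
972 hashes to 4; slot 4 is free -> place at 4.
910 hashes to 8, h2=1; 8 taken -> place at 9.
539 hashes to 0; slot 0 is free -> place at 0.
485 hashes to 1; slot 1 is free -> place at 1.
987 hashes to 8, h2=8; 8 taken -> place at 5.
Table: [539, 485, _, _, 972, 987, _, _, 250, 910, _]

910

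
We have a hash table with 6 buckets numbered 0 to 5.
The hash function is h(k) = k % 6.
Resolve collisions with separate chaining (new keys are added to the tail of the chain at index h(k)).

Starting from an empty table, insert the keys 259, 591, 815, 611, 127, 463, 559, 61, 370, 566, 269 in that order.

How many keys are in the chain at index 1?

Insert 259: h=1, bucket 1 empty → new chain.
Insert 591: h=3, bucket 3 empty → new chain.
Insert 815: h=5, bucket 5 empty → new chain.
Insert 611: h=5, bucket 5 nonempty → append to chain.
Insert 127: h=1, bucket 1 nonempty → append to chain.
Insert 463: h=1, bucket 1 nonempty → append to chain.
Insert 559: h=1, bucket 1 nonempty → append to chain.
Insert 61: h=1, bucket 1 nonempty → append to chain.
Insert 370: h=4, bucket 4 empty → new chain.
Insert 566: h=2, bucket 2 empty → new chain.
Insert 269: h=5, bucket 5 nonempty → append to chain.
Final buckets:
0: .
1: 259 -> 127 -> 463 -> 559 -> 61
2: 566
3: 591
4: 370
5: 815 -> 611 -> 269

5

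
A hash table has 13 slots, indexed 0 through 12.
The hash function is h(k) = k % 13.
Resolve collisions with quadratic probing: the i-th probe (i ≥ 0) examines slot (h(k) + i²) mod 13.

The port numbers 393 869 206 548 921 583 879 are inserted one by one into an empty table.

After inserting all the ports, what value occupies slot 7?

393: h=3 => slot 3
869: h=11 => slot 11
206: h=11, probe 11,12 => slot 12
548: h=2 => slot 2
921: h=11, probe 11,12,2,7 => slot 7
583: h=11, probe 11,12,2,7,1 => slot 1
879: h=8 => slot 8
Table: [∅, 583, 548, 393, ∅, ∅, ∅, 921, 879, ∅, ∅, 869, 206]

921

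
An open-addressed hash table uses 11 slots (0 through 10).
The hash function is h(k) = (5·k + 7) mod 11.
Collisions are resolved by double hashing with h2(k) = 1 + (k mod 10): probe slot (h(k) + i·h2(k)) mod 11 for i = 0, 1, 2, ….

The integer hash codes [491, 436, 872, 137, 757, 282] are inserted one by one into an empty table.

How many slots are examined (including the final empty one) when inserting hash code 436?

2

491 hashes to 9; slot 9 is free => place at 9.
436 hashes to 9, h2=7; 9 taken => place at 5.
872 hashes to 0; slot 0 is free => place at 0.
137 hashes to 10; slot 10 is free => place at 10.
757 hashes to 8; slot 8 is free => place at 8.
282 hashes to 9, h2=3; 9 taken => place at 1.
Table: [872, 282, _, _, _, 436, _, _, 757, 491, 137]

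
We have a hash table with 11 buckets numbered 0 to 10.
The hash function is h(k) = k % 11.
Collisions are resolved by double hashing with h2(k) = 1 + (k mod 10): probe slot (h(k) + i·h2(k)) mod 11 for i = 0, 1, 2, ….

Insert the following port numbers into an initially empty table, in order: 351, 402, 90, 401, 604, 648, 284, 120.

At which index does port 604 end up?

4

Insert 351: h=10, slot 10 empty => index 10.
Insert 402: h=6, slot 6 empty => index 6.
Insert 90: h=2, slot 2 empty => index 2.
Insert 401: h=5, slot 5 empty => index 5.
Insert 604: h=10, h2=5, slot 10 occupied => index 4.
Insert 648: h=10, h2=9, slot 10 occupied => index 8.
Insert 284: h=9, slot 9 empty => index 9.
Insert 120: h=10, h2=1, slot 10 occupied => index 0.
Table: [120, -, 90, -, 604, 401, 402, -, 648, 284, 351]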